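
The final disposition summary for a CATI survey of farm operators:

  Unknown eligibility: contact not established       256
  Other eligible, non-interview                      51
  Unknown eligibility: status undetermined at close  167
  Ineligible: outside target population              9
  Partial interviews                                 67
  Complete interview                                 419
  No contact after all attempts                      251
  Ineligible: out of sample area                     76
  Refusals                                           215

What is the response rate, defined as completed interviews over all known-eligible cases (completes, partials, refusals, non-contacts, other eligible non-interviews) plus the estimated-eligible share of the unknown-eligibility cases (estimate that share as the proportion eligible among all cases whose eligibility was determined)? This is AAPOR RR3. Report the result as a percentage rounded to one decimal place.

Unknown if eligible = 256 + 167 = 423
Not eligible = 9 + 76 = 85
Numerator: 419
Eligible (known): 419 + 67 + 215 + 251 + 51 = 1003
e = 1003 / (1003 + 85) = 1003 / 1088 = 0.9219
e × U: 0.9219 × 423 = 389.96
Base: 1003 + 389.96 = 1392.96
RR3 = 419 / 1392.96 = 0.3008

30.1%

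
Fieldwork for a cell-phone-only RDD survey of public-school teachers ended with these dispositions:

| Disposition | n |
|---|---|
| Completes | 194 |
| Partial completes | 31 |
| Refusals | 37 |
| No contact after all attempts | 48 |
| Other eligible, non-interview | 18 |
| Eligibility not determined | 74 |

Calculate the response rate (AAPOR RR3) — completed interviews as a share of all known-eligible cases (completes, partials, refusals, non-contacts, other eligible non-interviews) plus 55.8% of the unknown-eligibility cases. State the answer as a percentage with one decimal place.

52.5%

Top: 194
Determined eligible: 194 + 31 + 37 + 48 + 18 = 328
Estimated eligible among unknowns: 0.5580 × 74 = 41.29
Base: 328 + 41.29 = 369.29
RR3 = 194 / 369.29 = 0.5253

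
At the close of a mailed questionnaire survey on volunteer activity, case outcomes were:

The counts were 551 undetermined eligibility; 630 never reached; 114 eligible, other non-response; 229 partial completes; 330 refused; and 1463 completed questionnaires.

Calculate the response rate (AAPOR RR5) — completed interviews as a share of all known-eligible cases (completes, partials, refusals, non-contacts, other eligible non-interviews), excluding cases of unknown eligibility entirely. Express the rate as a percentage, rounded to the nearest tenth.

Top = 1463
Denom = 1463 + 229 + 330 + 630 + 114 = 2766
RR5 = 1463 / 2766 = 0.5289

52.9%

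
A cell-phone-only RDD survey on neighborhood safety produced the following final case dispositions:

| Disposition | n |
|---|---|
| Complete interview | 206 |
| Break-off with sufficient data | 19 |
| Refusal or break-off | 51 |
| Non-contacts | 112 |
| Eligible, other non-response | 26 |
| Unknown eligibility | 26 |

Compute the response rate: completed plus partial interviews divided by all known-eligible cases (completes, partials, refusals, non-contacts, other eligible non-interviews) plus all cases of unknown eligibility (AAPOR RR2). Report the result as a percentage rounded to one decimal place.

Top: 206 + 19 = 225
Denominator: 206 + 19 + 51 + 112 + 26 + 26 = 440
RR2 = 225 / 440 = 0.5114

51.1%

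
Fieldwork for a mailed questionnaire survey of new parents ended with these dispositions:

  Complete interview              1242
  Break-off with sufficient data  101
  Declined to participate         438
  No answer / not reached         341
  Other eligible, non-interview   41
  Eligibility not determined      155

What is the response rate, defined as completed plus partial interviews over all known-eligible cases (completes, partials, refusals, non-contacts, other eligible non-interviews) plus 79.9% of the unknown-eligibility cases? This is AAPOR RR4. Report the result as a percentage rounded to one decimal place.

Numerator → 1242 + 101 = 1343
Eligible (known) → 1242 + 101 + 438 + 341 + 41 = 2163
e × U → 0.7990 × 155 = 123.85
Denominator → 2163 + 123.85 = 2286.85
RR4 = 1343 / 2286.85 = 0.5873

58.7%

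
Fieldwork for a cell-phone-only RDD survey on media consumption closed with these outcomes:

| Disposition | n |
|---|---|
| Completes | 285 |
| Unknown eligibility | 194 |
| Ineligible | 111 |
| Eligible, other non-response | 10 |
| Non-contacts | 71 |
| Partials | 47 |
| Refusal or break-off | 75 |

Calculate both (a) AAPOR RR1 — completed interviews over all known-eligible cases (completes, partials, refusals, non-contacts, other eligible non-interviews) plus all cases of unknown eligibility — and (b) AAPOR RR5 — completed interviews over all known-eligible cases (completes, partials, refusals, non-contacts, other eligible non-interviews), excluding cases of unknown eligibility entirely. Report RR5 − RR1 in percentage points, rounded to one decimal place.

Top → 285
Denominator → 285 + 47 + 75 + 71 + 10 + 194 = 682
RR1 = 285 / 682 = 0.4179
Denominator → 285 + 47 + 75 + 71 + 10 = 488
RR5 = 285 / 488 = 0.5840
Difference = 58.40 − 41.79 = 16.61 percentage points

16.6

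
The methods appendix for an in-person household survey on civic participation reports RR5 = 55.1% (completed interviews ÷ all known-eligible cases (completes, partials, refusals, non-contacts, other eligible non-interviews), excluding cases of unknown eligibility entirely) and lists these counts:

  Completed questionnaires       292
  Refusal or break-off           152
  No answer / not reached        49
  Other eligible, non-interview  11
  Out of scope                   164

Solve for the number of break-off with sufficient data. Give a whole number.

RR5 = 292 / D = 0.551
D = 292 / 0.551 = 529.9
Remaining denominator categories sum to 504
break-off with sufficient data = 529.9 − 504 ≈ 26

26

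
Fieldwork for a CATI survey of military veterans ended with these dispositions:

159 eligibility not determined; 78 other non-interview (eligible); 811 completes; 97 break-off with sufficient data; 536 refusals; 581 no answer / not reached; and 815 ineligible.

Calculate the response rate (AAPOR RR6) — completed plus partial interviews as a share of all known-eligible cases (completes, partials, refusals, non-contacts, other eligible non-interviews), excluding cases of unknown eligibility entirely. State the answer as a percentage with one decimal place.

Num = 811 + 97 = 908
Base = 811 + 97 + 536 + 581 + 78 = 2103
RR6 = 908 / 2103 = 0.4318

43.2%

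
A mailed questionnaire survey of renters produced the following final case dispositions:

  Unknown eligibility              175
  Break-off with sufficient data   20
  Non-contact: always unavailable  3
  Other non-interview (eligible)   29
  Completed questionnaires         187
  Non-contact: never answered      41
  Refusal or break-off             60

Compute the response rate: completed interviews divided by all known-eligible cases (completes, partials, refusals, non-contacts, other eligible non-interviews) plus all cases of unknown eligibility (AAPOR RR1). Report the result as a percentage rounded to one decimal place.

No answer / not reached = 41 + 3 = 44
Num: 187
Denom: 187 + 20 + 60 + 44 + 29 + 175 = 515
RR1 = 187 / 515 = 0.3631

36.3%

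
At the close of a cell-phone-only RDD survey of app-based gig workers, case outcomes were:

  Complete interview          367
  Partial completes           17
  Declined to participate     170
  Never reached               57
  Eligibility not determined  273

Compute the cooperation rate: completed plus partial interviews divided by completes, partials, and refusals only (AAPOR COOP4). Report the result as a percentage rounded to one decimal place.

69.3%

Numerator → 367 + 17 = 384
Denominator → 367 + 17 + 170 = 554
COOP4 = 384 / 554 = 0.6931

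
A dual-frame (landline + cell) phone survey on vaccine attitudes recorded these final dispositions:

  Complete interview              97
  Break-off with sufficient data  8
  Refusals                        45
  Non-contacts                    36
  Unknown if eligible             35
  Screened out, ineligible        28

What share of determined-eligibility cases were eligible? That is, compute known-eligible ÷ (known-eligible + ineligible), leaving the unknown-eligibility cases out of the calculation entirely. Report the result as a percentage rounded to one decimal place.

86.9%

Known eligible → 97 + 8 + 45 + 36 = 186
e = 186 / (186 + 28) = 186 / 214 = 0.8692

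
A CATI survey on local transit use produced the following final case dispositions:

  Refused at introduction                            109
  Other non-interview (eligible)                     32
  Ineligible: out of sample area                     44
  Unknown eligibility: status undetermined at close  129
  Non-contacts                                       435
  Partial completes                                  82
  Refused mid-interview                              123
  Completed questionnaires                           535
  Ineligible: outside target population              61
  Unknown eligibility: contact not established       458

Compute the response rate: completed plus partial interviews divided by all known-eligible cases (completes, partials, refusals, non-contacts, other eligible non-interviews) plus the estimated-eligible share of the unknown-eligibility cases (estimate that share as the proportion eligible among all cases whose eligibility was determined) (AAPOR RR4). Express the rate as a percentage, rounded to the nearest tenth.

Declined to participate = 109 + 123 = 232
Eligibility not determined = 458 + 129 = 587
Screened out, ineligible = 61 + 44 = 105
Top = 535 + 82 = 617
Known eligible = 535 + 82 + 232 + 435 + 32 = 1316
e = 1316 / (1316 + 105) = 1316 / 1421 = 0.9261
Estimated eligible among unknowns = 0.9261 × 587 = 543.62
Denominator = 1316 + 543.62 = 1859.62
RR4 = 617 / 1859.62 = 0.3318

33.2%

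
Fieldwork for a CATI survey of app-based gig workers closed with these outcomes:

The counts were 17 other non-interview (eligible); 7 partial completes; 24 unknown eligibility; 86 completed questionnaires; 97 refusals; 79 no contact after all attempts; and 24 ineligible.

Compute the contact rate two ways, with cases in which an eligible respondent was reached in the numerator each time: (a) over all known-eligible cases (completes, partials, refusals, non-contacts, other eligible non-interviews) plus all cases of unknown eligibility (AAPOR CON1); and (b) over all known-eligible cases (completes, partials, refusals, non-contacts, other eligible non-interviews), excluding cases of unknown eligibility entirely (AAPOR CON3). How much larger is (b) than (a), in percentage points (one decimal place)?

Numerator = 86 + 7 + 97 + 17 = 207
Denom = 86 + 7 + 97 + 79 + 17 + 24 = 310
CON1 = 207 / 310 = 0.6677
Denom = 86 + 7 + 97 + 79 + 17 = 286
CON3 = 207 / 286 = 0.7238
Difference = 72.38 − 66.77 = 5.61 percentage points

5.6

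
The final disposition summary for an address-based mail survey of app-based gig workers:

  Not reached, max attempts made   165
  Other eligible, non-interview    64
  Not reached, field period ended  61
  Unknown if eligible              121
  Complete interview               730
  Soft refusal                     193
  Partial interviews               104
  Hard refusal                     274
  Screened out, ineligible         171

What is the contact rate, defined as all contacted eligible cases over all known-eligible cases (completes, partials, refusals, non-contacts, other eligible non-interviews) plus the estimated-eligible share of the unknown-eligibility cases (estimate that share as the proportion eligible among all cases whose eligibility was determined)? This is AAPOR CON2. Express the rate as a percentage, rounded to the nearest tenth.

Refusal or break-off = 274 + 193 = 467
No answer / not reached = 61 + 165 = 226
Num = 730 + 104 + 467 + 64 = 1365
Eligible (known) = 730 + 104 + 467 + 226 + 64 = 1591
e = 1591 / (1591 + 171) = 1591 / 1762 = 0.9030
Eligible share of unknowns = 0.9030 × 121 = 109.26
Denom = 1591 + 109.26 = 1700.26
CON2 = 1365 / 1700.26 = 0.8028

80.3%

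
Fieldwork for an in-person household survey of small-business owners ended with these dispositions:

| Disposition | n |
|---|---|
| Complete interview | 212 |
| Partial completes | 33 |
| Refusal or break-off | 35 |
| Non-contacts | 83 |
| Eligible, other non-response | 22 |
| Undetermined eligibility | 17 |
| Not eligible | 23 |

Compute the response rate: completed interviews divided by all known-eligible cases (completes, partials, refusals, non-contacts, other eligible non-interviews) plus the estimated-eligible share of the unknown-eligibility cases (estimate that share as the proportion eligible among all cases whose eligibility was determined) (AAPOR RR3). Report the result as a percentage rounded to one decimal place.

52.9%

Top = 212
Known eligible = 212 + 33 + 35 + 83 + 22 = 385
e = 385 / (385 + 23) = 385 / 408 = 0.9436
Eligible share of unknowns = 0.9436 × 17 = 16.04
Denom = 385 + 16.04 = 401.04
RR3 = 212 / 401.04 = 0.5286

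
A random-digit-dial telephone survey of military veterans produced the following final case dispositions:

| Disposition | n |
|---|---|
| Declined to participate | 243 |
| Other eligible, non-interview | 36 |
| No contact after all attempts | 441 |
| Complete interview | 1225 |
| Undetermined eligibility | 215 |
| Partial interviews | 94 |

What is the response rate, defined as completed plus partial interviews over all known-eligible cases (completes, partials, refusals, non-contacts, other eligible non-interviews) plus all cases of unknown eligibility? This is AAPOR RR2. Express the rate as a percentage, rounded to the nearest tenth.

Numerator: 1225 + 94 = 1319
Base: 1225 + 94 + 243 + 441 + 36 + 215 = 2254
RR2 = 1319 / 2254 = 0.5852

58.5%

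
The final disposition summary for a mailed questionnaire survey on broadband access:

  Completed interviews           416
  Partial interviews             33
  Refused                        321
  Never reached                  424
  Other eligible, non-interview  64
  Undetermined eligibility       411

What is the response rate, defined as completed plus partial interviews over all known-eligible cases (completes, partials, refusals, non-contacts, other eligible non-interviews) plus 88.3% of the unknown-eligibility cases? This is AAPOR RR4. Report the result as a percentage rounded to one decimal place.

27.7%

Num: 416 + 33 = 449
Known eligible: 416 + 33 + 321 + 424 + 64 = 1258
Eligible share of unknowns: 0.8830 × 411 = 362.91
Base: 1258 + 362.91 = 1620.91
RR4 = 449 / 1620.91 = 0.2770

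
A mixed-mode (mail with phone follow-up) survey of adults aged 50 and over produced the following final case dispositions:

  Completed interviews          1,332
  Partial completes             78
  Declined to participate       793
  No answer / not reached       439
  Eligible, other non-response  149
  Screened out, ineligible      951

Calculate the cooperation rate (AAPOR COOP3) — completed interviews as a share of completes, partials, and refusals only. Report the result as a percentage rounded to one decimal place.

Num = 1332
Denom = 1332 + 78 + 793 = 2203
COOP3 = 1332 / 2203 = 0.6046

60.5%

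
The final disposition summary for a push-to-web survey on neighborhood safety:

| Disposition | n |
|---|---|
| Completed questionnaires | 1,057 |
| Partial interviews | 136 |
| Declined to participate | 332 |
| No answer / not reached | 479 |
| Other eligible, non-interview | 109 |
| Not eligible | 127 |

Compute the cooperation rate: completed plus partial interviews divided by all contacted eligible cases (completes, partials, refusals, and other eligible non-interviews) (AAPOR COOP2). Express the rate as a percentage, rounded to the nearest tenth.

Top = 1057 + 136 = 1193
Base = 1057 + 136 + 332 + 109 = 1634
COOP2 = 1193 / 1634 = 0.7301

73.0%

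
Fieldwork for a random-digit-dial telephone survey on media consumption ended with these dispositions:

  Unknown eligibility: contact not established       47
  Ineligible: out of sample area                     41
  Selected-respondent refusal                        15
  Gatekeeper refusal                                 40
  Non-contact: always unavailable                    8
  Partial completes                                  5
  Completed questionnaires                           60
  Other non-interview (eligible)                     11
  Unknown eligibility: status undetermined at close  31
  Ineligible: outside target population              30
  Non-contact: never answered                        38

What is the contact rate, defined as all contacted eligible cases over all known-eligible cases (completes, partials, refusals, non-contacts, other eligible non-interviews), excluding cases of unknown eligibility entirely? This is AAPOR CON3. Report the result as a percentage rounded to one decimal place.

Declined to participate = 40 + 15 = 55
No answer / not reached = 38 + 8 = 46
Unknown if eligible = 47 + 31 = 78
Screened out, ineligible = 30 + 41 = 71
Numerator: 60 + 5 + 55 + 11 = 131
Base: 60 + 5 + 55 + 46 + 11 = 177
CON3 = 131 / 177 = 0.7401

74.0%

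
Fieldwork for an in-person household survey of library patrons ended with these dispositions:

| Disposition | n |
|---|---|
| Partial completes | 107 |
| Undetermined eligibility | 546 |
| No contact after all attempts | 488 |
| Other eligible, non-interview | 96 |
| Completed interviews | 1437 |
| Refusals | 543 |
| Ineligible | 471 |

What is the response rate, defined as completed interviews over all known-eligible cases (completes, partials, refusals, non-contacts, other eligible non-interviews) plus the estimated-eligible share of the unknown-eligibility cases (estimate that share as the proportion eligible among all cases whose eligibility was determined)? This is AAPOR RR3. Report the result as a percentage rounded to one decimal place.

Num → 1437
Known eligible → 1437 + 107 + 543 + 488 + 96 = 2671
e = 2671 / (2671 + 471) = 2671 / 3142 = 0.8501
Eligible share of unknowns → 0.8501 × 546 = 464.15
Base → 2671 + 464.15 = 3135.15
RR3 = 1437 / 3135.15 = 0.4584

45.8%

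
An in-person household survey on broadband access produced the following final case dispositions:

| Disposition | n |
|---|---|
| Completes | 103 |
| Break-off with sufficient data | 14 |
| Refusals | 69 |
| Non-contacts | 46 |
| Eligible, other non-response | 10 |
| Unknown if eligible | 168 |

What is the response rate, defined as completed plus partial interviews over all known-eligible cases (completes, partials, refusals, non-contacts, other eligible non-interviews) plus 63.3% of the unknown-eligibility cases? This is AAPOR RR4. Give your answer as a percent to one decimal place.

Num: 103 + 14 = 117
Determined eligible: 103 + 14 + 69 + 46 + 10 = 242
Eligible share of unknowns: 0.6330 × 168 = 106.34
Denominator: 242 + 106.34 = 348.34
RR4 = 117 / 348.34 = 0.3359

33.6%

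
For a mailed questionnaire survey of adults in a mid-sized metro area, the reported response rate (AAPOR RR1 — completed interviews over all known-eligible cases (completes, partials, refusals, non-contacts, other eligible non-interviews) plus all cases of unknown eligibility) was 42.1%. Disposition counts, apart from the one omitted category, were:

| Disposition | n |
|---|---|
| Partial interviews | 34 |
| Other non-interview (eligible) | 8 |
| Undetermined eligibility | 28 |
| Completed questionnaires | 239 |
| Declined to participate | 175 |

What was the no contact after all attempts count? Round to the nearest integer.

84

RR1 = 239 / D = 0.421
D = 239 / 0.421 = 567.7
Rest of base = 484
no contact after all attempts = 567.7 − 484 ≈ 84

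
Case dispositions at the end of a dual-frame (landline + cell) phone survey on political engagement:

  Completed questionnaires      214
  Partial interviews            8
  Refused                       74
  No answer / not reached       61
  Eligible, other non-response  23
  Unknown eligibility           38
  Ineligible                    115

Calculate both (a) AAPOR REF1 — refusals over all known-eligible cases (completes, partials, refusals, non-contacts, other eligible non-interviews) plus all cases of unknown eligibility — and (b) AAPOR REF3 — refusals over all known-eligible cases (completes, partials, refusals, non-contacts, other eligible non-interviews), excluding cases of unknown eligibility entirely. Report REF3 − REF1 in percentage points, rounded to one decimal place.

Top → 74
Denom → 214 + 8 + 74 + 61 + 23 + 38 = 418
REF1 = 74 / 418 = 0.1770
Denom → 214 + 8 + 74 + 61 + 23 = 380
REF3 = 74 / 380 = 0.1947
Difference = 19.47 − 17.70 = 1.77 percentage points

1.8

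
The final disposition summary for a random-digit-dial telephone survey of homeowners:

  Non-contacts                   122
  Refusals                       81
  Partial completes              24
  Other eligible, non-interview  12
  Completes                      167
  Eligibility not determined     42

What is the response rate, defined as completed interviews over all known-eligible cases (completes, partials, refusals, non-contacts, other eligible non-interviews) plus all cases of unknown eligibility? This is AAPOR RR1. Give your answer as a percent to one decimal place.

37.3%

Numerator → 167
Denom → 167 + 24 + 81 + 122 + 12 + 42 = 448
RR1 = 167 / 448 = 0.3728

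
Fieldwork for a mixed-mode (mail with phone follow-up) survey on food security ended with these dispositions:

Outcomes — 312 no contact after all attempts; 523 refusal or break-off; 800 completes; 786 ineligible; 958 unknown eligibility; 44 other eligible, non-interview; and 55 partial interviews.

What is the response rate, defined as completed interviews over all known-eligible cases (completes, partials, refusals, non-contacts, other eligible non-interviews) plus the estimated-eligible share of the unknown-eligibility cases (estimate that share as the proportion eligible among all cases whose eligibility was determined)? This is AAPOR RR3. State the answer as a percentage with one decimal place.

Numerator → 800
Known eligible → 800 + 55 + 523 + 312 + 44 = 1734
e = 1734 / (1734 + 786) = 1734 / 2520 = 0.6881
Eligible share of unknowns → 0.6881 × 958 = 659.20
Denominator → 1734 + 659.20 = 2393.20
RR3 = 800 / 2393.20 = 0.3343

33.4%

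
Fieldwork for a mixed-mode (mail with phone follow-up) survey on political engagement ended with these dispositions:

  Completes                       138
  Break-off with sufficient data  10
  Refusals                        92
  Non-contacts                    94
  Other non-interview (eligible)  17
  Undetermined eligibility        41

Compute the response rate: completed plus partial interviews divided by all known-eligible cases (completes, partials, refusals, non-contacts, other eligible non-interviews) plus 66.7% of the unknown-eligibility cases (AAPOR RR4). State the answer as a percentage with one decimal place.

Num → 138 + 10 = 148
Determined eligible → 138 + 10 + 92 + 94 + 17 = 351
Estimated eligible among unknowns → 0.6670 × 41 = 27.35
Denominator → 351 + 27.35 = 378.35
RR4 = 148 / 378.35 = 0.3912

39.1%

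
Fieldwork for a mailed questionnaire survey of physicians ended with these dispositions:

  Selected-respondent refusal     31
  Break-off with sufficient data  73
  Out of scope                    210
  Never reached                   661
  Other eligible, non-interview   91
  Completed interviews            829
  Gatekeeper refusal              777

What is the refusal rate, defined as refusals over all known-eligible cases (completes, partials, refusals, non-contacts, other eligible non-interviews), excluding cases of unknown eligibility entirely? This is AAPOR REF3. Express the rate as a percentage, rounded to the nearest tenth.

Refused = 777 + 31 = 808
Top = 808
Denom = 829 + 73 + 808 + 661 + 91 = 2462
REF3 = 808 / 2462 = 0.3282

32.8%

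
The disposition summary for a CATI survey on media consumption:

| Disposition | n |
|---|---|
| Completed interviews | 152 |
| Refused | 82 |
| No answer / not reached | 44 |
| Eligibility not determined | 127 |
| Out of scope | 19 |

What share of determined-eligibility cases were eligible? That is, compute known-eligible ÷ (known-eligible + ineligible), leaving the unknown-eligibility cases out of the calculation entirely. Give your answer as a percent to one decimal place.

93.6%

Known eligible → 152 + 82 + 44 = 278
e = 278 / (278 + 19) = 278 / 297 = 0.9360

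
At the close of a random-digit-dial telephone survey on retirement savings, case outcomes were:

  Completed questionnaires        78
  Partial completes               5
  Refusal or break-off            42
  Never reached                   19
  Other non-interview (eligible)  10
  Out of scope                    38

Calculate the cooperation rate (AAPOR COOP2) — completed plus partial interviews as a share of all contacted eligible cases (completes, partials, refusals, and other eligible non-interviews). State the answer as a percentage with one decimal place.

61.5%

Numerator → 78 + 5 = 83
Denominator → 78 + 5 + 42 + 10 = 135
COOP2 = 83 / 135 = 0.6148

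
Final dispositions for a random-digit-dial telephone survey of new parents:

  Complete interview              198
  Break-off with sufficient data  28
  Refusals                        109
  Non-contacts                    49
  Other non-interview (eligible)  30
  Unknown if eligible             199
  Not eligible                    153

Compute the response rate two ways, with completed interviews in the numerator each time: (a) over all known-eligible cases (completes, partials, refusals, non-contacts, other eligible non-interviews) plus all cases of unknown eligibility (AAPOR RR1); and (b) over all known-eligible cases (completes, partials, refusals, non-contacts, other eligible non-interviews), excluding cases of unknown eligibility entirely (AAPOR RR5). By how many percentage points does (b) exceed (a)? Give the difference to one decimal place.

Num = 198
Denominator = 198 + 28 + 109 + 49 + 30 + 199 = 613
RR1 = 198 / 613 = 0.3230
Denominator = 198 + 28 + 109 + 49 + 30 = 414
RR5 = 198 / 414 = 0.4783
Difference = 47.83 − 32.30 = 15.53 percentage points

15.5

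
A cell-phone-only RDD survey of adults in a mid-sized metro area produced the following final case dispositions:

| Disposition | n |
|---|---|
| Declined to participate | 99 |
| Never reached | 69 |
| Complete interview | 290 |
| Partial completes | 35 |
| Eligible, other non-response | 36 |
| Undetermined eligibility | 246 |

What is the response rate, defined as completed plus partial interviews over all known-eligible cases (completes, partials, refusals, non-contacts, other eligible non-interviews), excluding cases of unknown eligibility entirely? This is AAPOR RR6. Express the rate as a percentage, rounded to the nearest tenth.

Top = 290 + 35 = 325
Denom = 290 + 35 + 99 + 69 + 36 = 529
RR6 = 325 / 529 = 0.6144

61.4%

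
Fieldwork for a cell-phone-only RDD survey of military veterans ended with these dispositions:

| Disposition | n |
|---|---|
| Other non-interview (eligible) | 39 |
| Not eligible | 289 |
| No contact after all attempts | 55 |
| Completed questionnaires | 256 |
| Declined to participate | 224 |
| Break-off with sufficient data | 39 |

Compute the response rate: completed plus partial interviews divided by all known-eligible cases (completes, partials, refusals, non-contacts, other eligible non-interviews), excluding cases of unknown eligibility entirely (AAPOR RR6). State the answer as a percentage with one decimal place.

Top: 256 + 39 = 295
Denom: 256 + 39 + 224 + 55 + 39 = 613
RR6 = 295 / 613 = 0.4812

48.1%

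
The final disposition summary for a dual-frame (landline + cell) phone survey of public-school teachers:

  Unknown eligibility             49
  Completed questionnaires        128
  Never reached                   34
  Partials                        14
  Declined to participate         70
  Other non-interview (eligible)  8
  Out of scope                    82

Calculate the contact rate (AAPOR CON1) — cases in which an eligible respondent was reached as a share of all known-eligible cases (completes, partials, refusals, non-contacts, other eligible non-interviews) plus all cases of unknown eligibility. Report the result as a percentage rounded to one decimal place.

Top = 128 + 14 + 70 + 8 = 220
Denom = 128 + 14 + 70 + 34 + 8 + 49 = 303
CON1 = 220 / 303 = 0.7261

72.6%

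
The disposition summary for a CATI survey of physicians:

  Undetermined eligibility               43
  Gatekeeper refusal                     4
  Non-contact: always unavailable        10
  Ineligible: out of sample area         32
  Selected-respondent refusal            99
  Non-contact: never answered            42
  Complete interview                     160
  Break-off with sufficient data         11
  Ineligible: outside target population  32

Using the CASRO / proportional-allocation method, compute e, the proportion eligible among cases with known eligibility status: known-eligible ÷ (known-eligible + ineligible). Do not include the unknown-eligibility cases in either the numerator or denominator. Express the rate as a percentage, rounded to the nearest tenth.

Refused = 4 + 99 = 103
No answer / not reached = 42 + 10 = 52
Screened out, ineligible = 32 + 32 = 64
Eligible (known): 160 + 11 + 103 + 52 = 326
e = 326 / (326 + 64) = 326 / 390 = 0.8359

83.6%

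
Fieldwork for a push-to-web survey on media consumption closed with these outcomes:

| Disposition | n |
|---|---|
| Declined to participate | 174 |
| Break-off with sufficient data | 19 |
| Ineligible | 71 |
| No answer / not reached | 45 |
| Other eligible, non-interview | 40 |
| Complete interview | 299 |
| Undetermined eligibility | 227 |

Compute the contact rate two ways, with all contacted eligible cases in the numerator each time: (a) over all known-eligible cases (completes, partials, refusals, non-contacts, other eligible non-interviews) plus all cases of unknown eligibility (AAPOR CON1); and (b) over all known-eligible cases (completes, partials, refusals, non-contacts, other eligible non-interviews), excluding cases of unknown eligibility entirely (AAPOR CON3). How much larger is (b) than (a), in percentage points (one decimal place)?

26.0

Num: 299 + 19 + 174 + 40 = 532
Base: 299 + 19 + 174 + 45 + 40 + 227 = 804
CON1 = 532 / 804 = 0.6617
Base: 299 + 19 + 174 + 45 + 40 = 577
CON3 = 532 / 577 = 0.9220
Difference = 92.20 − 66.17 = 26.03 percentage points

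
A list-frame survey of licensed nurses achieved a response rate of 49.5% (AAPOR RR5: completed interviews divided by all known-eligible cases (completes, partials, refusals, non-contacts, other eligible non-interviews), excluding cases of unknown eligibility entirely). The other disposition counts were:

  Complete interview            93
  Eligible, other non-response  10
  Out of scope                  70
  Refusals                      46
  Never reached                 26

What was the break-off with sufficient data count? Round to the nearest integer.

RR5 = 93 / D = 0.495
D = 93 / 0.495 = 187.9
Other denominator terms total 175
break-off with sufficient data = 187.9 − 175 ≈ 13

13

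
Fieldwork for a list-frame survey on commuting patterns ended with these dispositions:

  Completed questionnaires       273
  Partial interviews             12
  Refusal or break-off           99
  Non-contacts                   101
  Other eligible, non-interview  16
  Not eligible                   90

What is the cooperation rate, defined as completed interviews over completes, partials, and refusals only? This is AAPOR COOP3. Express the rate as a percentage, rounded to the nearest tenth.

71.1%

Numerator: 273
Denom: 273 + 12 + 99 = 384
COOP3 = 273 / 384 = 0.7109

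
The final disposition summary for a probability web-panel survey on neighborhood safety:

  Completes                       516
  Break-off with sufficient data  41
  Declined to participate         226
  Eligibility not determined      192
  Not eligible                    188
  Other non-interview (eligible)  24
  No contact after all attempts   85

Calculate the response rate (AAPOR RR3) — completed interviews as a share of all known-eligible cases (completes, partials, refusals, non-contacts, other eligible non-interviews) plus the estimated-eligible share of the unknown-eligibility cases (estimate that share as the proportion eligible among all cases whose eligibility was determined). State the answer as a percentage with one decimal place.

Num = 516
Known eligible = 516 + 41 + 226 + 85 + 24 = 892
e = 892 / (892 + 188) = 892 / 1080 = 0.8259
Estimated eligible among unknowns = 0.8259 × 192 = 158.57
Base = 892 + 158.57 = 1050.57
RR3 = 516 / 1050.57 = 0.4912

49.1%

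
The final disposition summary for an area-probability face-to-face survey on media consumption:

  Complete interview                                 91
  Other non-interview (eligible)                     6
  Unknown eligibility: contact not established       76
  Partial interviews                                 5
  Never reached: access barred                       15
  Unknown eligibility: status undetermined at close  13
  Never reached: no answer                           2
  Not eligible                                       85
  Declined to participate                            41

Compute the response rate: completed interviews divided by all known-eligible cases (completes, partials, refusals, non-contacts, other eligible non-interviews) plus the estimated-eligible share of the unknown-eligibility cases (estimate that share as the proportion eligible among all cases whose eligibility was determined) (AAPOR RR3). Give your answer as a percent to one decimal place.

41.7%

No contact after all attempts = 2 + 15 = 17
Unknown if eligible = 76 + 13 = 89
Numerator: 91
Known eligible: 91 + 5 + 41 + 17 + 6 = 160
e = 160 / (160 + 85) = 160 / 245 = 0.6531
e × U: 0.6531 × 89 = 58.13
Base: 160 + 58.13 = 218.13
RR3 = 91 / 218.13 = 0.4172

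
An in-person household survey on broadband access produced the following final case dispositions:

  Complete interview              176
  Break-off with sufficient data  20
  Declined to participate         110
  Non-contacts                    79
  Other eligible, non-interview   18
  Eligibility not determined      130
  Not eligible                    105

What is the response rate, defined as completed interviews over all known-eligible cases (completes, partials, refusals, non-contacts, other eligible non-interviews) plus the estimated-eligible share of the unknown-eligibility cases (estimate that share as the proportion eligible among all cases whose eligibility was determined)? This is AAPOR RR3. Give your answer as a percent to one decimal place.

34.8%

Num → 176
Known eligible → 176 + 20 + 110 + 79 + 18 = 403
e = 403 / (403 + 105) = 403 / 508 = 0.7933
e × U → 0.7933 × 130 = 103.13
Denom → 403 + 103.13 = 506.13
RR3 = 176 / 506.13 = 0.3477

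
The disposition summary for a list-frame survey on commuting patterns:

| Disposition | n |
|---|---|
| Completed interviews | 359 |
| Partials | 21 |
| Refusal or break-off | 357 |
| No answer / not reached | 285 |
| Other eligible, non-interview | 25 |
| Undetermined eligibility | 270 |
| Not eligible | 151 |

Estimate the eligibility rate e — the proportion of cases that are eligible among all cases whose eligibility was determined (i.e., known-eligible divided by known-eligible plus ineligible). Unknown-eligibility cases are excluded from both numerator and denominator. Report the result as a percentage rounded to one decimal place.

87.4%

Known eligible: 359 + 21 + 357 + 285 + 25 = 1047
e = 1047 / (1047 + 151) = 1047 / 1198 = 0.8740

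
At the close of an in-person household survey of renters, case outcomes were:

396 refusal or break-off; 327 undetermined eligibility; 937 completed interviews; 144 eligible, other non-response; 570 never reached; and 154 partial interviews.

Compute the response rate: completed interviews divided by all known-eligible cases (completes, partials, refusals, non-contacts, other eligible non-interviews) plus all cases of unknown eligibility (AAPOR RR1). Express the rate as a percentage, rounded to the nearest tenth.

37.1%

Num = 937
Base = 937 + 154 + 396 + 570 + 144 + 327 = 2528
RR1 = 937 / 2528 = 0.3706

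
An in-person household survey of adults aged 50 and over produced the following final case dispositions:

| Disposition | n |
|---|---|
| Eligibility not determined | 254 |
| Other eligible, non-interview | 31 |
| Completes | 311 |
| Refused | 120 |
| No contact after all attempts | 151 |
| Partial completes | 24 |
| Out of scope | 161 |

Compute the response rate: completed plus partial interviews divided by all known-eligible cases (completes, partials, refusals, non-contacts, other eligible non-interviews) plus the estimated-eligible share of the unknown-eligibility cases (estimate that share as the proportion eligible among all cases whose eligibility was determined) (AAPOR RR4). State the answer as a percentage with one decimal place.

39.9%

Numerator → 311 + 24 = 335
Eligible (known) → 311 + 24 + 120 + 151 + 31 = 637
e = 637 / (637 + 161) = 637 / 798 = 0.7982
e × U → 0.7982 × 254 = 202.74
Base → 637 + 202.74 = 839.74
RR4 = 335 / 839.74 = 0.3989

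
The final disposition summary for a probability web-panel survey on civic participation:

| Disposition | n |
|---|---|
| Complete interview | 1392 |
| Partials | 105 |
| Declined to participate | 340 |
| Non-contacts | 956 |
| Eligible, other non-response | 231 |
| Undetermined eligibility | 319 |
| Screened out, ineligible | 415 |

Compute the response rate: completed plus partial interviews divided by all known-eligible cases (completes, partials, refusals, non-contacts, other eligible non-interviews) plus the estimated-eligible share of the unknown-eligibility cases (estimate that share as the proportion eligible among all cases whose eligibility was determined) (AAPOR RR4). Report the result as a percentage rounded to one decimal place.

45.3%

Top → 1392 + 105 = 1497
Determined eligible → 1392 + 105 + 340 + 956 + 231 = 3024
e = 3024 / (3024 + 415) = 3024 / 3439 = 0.8793
Estimated eligible among unknowns → 0.8793 × 319 = 280.50
Denominator → 3024 + 280.50 = 3304.50
RR4 = 1497 / 3304.50 = 0.4530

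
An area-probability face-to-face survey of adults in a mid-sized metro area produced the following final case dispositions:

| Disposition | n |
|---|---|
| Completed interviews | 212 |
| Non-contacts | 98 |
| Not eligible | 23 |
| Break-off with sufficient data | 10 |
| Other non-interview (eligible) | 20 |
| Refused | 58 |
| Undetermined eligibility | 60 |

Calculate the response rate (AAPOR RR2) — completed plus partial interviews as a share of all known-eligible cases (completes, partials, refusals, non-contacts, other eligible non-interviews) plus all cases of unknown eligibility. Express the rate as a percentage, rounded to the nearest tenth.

48.5%

Top: 212 + 10 = 222
Denom: 212 + 10 + 58 + 98 + 20 + 60 = 458
RR2 = 222 / 458 = 0.4847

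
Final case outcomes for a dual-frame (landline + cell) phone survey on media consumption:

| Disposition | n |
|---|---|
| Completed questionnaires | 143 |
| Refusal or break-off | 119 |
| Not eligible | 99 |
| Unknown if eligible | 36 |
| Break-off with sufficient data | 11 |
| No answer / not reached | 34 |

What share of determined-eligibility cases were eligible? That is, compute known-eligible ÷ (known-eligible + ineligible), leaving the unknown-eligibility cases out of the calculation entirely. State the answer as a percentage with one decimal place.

Known eligible: 143 + 11 + 119 + 34 = 307
e = 307 / (307 + 99) = 307 / 406 = 0.7562

75.6%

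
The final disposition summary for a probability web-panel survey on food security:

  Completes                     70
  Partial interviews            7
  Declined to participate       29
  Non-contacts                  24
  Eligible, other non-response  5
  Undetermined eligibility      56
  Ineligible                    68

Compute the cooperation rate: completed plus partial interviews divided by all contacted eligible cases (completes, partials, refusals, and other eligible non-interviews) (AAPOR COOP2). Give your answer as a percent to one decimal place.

69.4%

Numerator: 70 + 7 = 77
Base: 70 + 7 + 29 + 5 = 111
COOP2 = 77 / 111 = 0.6937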